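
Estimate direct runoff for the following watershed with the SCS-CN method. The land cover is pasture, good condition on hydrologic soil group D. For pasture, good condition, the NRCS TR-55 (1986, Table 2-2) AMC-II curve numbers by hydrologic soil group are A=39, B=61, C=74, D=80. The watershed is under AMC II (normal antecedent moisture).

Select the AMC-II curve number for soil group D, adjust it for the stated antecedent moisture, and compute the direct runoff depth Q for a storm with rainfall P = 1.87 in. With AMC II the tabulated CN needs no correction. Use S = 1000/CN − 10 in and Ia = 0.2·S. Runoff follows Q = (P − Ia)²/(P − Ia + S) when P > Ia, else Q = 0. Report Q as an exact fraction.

NRCS table: pasture, good condition, soil group D → CN(II) = 80
CN(II) = 80; AMC II needs no correction.
Max retention: S = 1000/80 − 10 = 5/2 in (≈ 2.500 in)
Ia = 0.2·(5/2) = 1/2 in ≈ 0.500 in
Since P=1.870 > Ia=0.500: effective rainfall P−Ia = 137/100 in
Runoff Q = (P−Ia)²/(P−Ia+S) = (1.370)²/(1.370+2.500) = 18769/38700 ≈ 0.485 in

Q = 18769/38700 in ≈ 0.485 in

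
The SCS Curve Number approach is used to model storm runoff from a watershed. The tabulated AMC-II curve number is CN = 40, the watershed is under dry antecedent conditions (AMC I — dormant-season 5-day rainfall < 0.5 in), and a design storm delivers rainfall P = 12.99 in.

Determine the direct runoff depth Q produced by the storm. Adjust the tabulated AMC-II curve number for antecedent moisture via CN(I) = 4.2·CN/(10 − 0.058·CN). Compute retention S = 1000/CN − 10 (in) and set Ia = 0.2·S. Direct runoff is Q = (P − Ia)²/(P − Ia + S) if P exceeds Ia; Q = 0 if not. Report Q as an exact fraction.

Q = 16752649/20365100 in ≈ 0.823 in

CN(I) from CN(II)=40: (4.2·40)/(10 − 0.058·40) = 175/8 ≈ 21.875
S = 1000/(175/8) − 10 = 250/7 in ≈ 35.714 in
Ia = 0.2S: 0.2·35.714 = 7.143 in (exactly 50/7)
Since P=12.990 > Ia=7.143: effective rainfall P−Ia = 4093/700 in
Q: (4093/700)² ÷ (29093/700) = 16752649/20365100 in (≈ 0.823 in)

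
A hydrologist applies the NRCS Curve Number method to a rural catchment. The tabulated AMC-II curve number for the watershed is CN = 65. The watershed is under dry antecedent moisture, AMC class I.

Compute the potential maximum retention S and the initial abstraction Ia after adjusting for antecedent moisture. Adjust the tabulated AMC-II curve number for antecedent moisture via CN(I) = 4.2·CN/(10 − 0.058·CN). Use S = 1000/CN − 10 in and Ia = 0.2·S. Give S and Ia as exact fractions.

Dry (AMC I): CN(I) = 4.2·65/(10 − 0.058·65) = 273/(623/100) = 3900/89 ≈ 43.820
Retention S: 1000/CN − 10 with CN=43.820 → S = 500/39 ≈ 12.821 in
Ia = 0.2S: 0.2·12.821 = 2.564 in (exactly 100/39)

S = 500/39 in ≈ 12.821 in; Ia = 100/39 in ≈ 2.564 in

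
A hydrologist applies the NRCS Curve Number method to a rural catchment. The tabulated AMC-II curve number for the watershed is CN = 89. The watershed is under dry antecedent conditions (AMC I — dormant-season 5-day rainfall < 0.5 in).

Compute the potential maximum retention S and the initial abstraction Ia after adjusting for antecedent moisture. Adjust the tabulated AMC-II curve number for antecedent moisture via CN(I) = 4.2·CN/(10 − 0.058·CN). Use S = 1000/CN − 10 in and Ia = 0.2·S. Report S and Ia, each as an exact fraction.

S = 5500/1869 in ≈ 2.943 in; Ia = 1100/1869 in ≈ 0.589 in

CN(I) from CN(II)=89: (4.2·89)/(10 − 0.058·89) = 186900/2419 ≈ 77.263
Retention S: 1000/CN − 10 with CN=77.263 → S = 5500/1869 ≈ 2.943 in
Initial abstraction Ia = S/5 = (5500/1869)/5 = 1100/1869 ≈ 0.589 in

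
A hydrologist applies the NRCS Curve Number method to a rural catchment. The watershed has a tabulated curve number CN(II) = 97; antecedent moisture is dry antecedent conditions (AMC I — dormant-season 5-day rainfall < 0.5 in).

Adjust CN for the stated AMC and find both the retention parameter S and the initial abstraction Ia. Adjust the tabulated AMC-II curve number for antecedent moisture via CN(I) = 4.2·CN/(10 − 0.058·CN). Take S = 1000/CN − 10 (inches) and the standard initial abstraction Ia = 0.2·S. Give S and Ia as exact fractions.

CN(I) from CN(II)=97: (4.2·97)/(10 − 0.058·97) = 67900/729 ≈ 93.141
S = 1000/(67900/729) − 10 = 500/679 in ≈ 0.736 in
Ia = 0.2·(500/679) = 100/679 in ≈ 0.147 in

S = 500/679 in ≈ 0.736 in; Ia = 100/679 in ≈ 0.147 in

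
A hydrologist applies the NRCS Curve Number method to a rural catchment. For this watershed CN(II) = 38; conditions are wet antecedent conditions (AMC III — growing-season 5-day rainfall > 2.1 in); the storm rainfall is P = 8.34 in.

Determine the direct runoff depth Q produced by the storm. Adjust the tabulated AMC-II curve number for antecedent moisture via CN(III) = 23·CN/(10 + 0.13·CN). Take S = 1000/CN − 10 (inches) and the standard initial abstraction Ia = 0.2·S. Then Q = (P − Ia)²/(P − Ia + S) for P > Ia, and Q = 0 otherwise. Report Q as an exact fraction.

Q = 22870210441/6691103650 in ≈ 3.418 in

Wet (AMC III): CN(III) = 23·38/(10 + 0.13·38) = 874/(747/50) = 43700/747 ≈ 58.501
S = 1000/(43700/747) − 10 = 3100/437 in ≈ 7.094 in
Ia = 0.2·(3100/437) = 620/437 in ≈ 1.419 in
Since P=8.340 > Ia=1.419: effective rainfall P−Ia = 151229/21850 in
Runoff Q = (P−Ia)²/(P−Ia+S) = (6.921)²/(6.921+7.094) = 22870210441/6691103650 ≈ 3.418 in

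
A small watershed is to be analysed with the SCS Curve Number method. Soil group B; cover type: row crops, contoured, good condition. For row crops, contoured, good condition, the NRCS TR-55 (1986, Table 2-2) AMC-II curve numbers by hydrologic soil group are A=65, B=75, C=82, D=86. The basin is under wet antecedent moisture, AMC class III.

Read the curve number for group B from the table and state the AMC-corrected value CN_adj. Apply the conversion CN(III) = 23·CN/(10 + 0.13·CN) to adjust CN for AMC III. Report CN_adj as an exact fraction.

NRCS table: row crops, contoured, good condition, soil group B → CN(II) = 75
CN(III) from CN(II)=75: (23·75)/(10 + 0.13·75) = 6900/79 ≈ 87.342

CN_adj = 6900/79 ≈ 87.342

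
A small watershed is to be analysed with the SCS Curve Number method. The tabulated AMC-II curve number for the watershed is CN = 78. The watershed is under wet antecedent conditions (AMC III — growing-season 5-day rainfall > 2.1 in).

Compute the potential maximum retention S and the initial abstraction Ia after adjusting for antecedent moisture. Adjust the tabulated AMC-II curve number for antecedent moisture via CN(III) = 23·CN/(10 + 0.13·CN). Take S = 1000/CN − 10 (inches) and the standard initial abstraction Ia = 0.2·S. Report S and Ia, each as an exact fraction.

S = 1100/897 in ≈ 1.226 in; Ia = 220/897 in ≈ 0.245 in

Adjust CN=78 to AMC III: 23·78/(10 + 0.13·78) → 1794 ÷ (1007/50) = 89700/1007 ≈ 89.076
S = 1000/(89700/1007) − 10 = 1100/897 in ≈ 1.226 in
Ia = 0.2·(1100/897) = 220/897 in ≈ 0.245 in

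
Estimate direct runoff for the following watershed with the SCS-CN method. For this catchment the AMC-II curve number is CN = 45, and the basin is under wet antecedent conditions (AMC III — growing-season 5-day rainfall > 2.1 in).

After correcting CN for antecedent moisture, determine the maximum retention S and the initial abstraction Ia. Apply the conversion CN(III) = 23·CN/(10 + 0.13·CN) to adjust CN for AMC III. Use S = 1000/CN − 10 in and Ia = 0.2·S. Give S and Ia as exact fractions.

Adjust CN=45 to AMC III: 23·45/(10 + 0.13·45) → 1035 ÷ (317/20) = 20700/317 ≈ 65.300
Max retention: S = 1000/(20700/317) − 10 = 1100/207 in (≈ 5.314 in)
Ia = 0.2S: 0.2·5.314 = 1.063 in (exactly 220/207)

S = 1100/207 in ≈ 5.314 in; Ia = 220/207 in ≈ 1.063 in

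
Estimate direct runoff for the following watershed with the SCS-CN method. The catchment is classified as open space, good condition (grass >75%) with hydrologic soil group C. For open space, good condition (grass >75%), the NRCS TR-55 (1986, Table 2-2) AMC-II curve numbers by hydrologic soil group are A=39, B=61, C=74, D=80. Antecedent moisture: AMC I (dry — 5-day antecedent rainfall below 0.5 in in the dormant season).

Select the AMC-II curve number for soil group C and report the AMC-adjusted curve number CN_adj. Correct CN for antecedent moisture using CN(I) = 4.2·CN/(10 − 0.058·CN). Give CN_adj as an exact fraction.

CN_adj = 77700/1427 ≈ 54.450

NRCS table: open space, good condition (grass >75%), soil group C → CN(II) = 74
Dry (AMC I): CN(I) = 4.2·74/(10 − 0.058·74) = (1554/5)/(1427/250) = 77700/1427 ≈ 54.450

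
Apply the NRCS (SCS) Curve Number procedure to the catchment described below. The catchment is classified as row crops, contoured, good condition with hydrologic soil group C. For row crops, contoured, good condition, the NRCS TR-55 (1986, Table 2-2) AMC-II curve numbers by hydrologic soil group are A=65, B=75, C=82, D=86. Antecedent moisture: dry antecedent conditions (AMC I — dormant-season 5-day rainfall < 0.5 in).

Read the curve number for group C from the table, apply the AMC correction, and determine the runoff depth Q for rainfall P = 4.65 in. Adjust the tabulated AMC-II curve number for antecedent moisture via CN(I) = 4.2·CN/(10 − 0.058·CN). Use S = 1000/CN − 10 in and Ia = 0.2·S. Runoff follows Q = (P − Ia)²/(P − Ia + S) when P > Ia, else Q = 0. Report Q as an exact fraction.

NRCS table: row crops, contoured, good condition, soil group C → CN(II) = 82
Dry (AMC I): CN(I) = 4.2·82/(10 − 0.058·82) = (1722/5)/(1311/250) = 28700/437 ≈ 65.675
Retention S: 1000/CN − 10 with CN=65.675 → S = 1500/287 ≈ 5.226 in
Ia = 0.2·(1500/287) = 300/287 in ≈ 1.045 in
P − Ia = 4.650 − 1.045 = 20691/5740 ≈ 3.605 in (> 0, runoff occurs)
Q = (20691/5740)²/((20691/5740) + 1500/287) = (428117481/32947600)/(50691/5740) = 142705827/96988780 in ≈ 1.471 in

Q = 142705827/96988780 in ≈ 1.471 in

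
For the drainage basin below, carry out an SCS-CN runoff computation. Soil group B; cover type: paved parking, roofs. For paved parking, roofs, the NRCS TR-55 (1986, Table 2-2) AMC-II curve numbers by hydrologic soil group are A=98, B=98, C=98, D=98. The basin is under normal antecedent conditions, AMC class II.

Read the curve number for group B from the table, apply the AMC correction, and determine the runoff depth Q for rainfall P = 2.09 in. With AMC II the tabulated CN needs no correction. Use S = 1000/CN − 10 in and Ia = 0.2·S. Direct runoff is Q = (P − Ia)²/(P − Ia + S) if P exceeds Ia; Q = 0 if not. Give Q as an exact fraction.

NRCS table: paved parking, roofs, soil group B → CN(II) = 98
CN(II) = 98; AMC II needs no correction.
S = 1000/98 − 10 = 10/49 in ≈ 0.204 in
Ia = 0.2S: 0.2·0.204 = 0.041 in (exactly 2/49)
Since P=2.090 > Ia=0.041: effective rainfall P−Ia = 10041/4900 in
Q = (10041/4900)²/((10041/4900) + 10/49) = (100821681/24010000)/(11041/4900) = 100821681/54100900 in ≈ 1.864 in

Q = 100821681/54100900 in ≈ 1.864 in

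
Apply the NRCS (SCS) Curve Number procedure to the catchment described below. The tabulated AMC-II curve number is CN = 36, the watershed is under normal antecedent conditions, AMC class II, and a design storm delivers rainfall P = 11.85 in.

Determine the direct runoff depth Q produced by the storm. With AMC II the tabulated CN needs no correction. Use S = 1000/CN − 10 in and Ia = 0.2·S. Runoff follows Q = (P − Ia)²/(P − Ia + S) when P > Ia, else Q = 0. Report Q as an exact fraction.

AMC II — tabulated CN = 36 applies directly.
S = 1000/36 − 10 = 160/9 in ≈ 17.778 in
Initial abstraction Ia = S/5 = (160/9)/5 = 32/9 ≈ 3.556 in
P − Ia = 11.850 − 3.556 = 1493/180 ≈ 8.294 in (> 0, runoff occurs)
Q: (1493/180)² ÷ (4693/180) = 2229049/844740 in (≈ 2.639 in)

Q = 2229049/844740 in ≈ 2.639 in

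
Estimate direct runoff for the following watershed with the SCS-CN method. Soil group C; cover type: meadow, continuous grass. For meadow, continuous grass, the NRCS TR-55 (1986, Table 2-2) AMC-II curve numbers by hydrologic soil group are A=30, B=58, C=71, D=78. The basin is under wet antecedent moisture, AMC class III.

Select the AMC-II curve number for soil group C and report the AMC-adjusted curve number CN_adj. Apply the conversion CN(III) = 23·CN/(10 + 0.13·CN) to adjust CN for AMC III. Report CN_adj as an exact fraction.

CN_adj = 163300/1923 ≈ 84.919

NRCS table: meadow, continuous grass, soil group C → CN(II) = 71
CN(III) from CN(II)=71: (23·71)/(10 + 0.13·71) = 163300/1923 ≈ 84.919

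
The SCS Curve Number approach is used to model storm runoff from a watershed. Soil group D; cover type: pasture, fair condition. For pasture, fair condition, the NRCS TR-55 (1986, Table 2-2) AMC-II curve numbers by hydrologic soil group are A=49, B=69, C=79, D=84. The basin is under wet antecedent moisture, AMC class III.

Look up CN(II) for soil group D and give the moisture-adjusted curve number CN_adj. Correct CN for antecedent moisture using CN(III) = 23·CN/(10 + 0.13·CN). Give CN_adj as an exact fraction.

CN_adj = 48300/523 ≈ 92.352

NRCS table: pasture, fair condition, soil group D → CN(II) = 84
Wet (AMC III): CN(III) = 23·84/(10 + 0.13·84) = 1932/(523/25) = 48300/523 ≈ 92.352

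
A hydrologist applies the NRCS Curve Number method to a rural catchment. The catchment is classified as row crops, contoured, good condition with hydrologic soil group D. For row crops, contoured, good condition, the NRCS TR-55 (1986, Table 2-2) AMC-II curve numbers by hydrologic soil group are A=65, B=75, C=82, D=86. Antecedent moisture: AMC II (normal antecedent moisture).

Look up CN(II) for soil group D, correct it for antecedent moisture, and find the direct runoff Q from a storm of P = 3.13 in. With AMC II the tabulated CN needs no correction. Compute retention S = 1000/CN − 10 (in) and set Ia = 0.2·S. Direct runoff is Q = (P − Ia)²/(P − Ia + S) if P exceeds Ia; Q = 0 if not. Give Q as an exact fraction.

NRCS table: row crops, contoured, good condition, soil group D → CN(II) = 86
CN(II) = 86; AMC II needs no correction.
S = 1000/86 − 10 = 70/43 in ≈ 1.628 in
Ia = 0.2S: 0.2·1.628 = 0.326 in (exactly 14/43)
P − Ia = 3.130 − 0.326 = 12059/4300 ≈ 2.804 in (> 0, runoff occurs)
Q = (12059/4300)²/((12059/4300) + 70/43) = (145419481/18490000)/(19059/4300) = 145419481/81953700 in ≈ 1.774 in

Q = 145419481/81953700 in ≈ 1.774 in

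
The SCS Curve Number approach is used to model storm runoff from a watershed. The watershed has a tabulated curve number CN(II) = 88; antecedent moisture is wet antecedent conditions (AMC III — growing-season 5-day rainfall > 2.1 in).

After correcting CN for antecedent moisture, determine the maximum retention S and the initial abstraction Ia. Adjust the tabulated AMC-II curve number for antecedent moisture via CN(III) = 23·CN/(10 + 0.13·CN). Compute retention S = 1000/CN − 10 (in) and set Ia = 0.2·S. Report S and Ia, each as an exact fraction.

S = 150/253 in ≈ 0.593 in; Ia = 30/253 in ≈ 0.119 in

CN(III) from CN(II)=88: (23·88)/(10 + 0.13·88) = 6325/67 ≈ 94.403
Retention S: 1000/CN − 10 with CN=94.403 → S = 150/253 ≈ 0.593 in
Ia = 0.2·(150/253) = 30/253 in ≈ 0.119 in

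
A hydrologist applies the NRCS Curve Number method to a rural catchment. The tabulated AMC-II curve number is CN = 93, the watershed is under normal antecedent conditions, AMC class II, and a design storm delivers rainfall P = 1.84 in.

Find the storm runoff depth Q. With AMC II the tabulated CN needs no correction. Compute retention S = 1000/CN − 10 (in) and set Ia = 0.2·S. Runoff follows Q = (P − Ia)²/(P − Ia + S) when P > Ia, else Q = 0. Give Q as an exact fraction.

AMC II — tabulated CN = 93 applies directly.
Retention S: 1000/CN − 10 with CN=93.000 → S = 70/93 ≈ 0.753 in
Ia = 0.2·(70/93) = 14/93 in ≈ 0.151 in
Excess rainfall: 1.840 − 0.151 = 1.689 in; P > Ia so Q > 0
Q = (3928/2325)²/((3928/2325) + 70/93) = (15429184/5405625)/(5678/2325) = 7714592/6600675 in ≈ 1.169 in

Q = 7714592/6600675 in ≈ 1.169 in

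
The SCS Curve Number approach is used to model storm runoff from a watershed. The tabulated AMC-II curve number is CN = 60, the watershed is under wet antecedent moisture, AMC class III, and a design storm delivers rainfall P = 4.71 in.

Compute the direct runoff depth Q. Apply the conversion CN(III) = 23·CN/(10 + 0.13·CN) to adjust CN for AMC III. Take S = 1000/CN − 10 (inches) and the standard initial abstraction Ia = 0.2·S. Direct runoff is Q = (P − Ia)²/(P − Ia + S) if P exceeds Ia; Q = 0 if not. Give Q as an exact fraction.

Wet (AMC III): CN(III) = 23·60/(10 + 0.13·60) = 1380/(89/5) = 6900/89 ≈ 77.528
S = 1000/(6900/89) − 10 = 200/69 in ≈ 2.899 in
Initial abstraction Ia = S/5 = (200/69)/5 = 40/69 ≈ 0.580 in
Excess rainfall: 4.710 − 0.580 = 4.130 in; P > Ia so Q > 0
Q: (28499/6900)² ÷ (48499/6900) = 812193001/334643100 in (≈ 2.427 in)

Q = 812193001/334643100 in ≈ 2.427 in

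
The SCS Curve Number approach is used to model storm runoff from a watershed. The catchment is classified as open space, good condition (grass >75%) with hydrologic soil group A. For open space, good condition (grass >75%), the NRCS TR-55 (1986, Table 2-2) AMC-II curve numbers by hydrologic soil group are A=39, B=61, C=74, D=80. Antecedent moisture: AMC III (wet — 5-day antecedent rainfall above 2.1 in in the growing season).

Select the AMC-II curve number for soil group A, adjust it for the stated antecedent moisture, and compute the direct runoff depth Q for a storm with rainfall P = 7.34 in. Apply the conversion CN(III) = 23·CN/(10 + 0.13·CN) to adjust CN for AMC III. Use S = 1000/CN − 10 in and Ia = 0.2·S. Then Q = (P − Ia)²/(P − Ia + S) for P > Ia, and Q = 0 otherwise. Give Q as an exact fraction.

Q = 71930703601/25707975150 in ≈ 2.798 in

NRCS table: open space, good condition (grass >75%), soil group A → CN(II) = 39
CN(III) from CN(II)=39: (23·39)/(10 + 0.13·39) = 89700/1507 ≈ 59.522
Max retention: S = 1000/(89700/1507) − 10 = 6100/897 in (≈ 6.800 in)
Ia = 0.2S: 0.2·6.800 = 1.360 in (exactly 1220/897)
Excess rainfall: 7.340 − 1.360 = 5.980 in; P > Ia so Q > 0
Q: (268199/44850)² ÷ (573199/44850) = 71930703601/25707975150 in (≈ 2.798 in)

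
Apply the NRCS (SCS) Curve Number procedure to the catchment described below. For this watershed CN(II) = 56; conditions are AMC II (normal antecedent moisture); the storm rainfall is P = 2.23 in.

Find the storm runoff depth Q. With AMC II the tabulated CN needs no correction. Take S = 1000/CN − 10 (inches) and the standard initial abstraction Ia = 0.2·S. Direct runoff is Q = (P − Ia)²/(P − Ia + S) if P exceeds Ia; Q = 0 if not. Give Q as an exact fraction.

Q = 212521/4172700 in ≈ 0.051 in

AMC II — tabulated CN = 56 applies directly.
Max retention: S = 1000/56 − 10 = 55/7 in (≈ 7.857 in)
Ia = 0.2S: 0.2·7.857 = 1.571 in (exactly 11/7)
Excess rainfall: 2.230 − 1.571 = 0.659 in; P > Ia so Q > 0
Q = (461/700)²/((461/700) + 55/7) = (212521/490000)/(5961/700) = 212521/4172700 in ≈ 0.051 in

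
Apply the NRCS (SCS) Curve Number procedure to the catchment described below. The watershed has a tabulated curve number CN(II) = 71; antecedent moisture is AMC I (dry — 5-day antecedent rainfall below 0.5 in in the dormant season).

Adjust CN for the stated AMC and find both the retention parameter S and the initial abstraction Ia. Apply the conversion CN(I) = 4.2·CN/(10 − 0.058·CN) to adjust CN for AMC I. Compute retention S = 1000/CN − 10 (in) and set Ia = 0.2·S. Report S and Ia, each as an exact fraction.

Dry (AMC I): CN(I) = 4.2·71/(10 − 0.058·71) = (1491/5)/(2941/500) = 149100/2941 ≈ 50.697
Retention S: 1000/CN − 10 with CN=50.697 → S = 14500/1491 ≈ 9.725 in
Ia = 0.2S: 0.2·9.725 = 1.945 in (exactly 2900/1491)

S = 14500/1491 in ≈ 9.725 in; Ia = 2900/1491 in ≈ 1.945 in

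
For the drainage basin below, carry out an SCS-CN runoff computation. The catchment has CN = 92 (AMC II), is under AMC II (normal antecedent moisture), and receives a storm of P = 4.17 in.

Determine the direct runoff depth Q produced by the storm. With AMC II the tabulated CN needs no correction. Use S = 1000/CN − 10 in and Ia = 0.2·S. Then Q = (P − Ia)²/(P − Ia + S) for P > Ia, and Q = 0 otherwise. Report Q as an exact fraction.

Q = 84474481/25739300 in ≈ 3.282 in

CN(II) = 92; AMC II needs no correction.
Retention S: 1000/CN − 10 with CN=92.000 → S = 20/23 ≈ 0.870 in
Ia = 0.2S: 0.2·0.870 = 0.174 in (exactly 4/23)
Excess rainfall: 4.170 − 0.174 = 3.996 in; P > Ia so Q > 0
Runoff Q = (P−Ia)²/(P−Ia+S) = (3.996)²/(3.996+0.870) = 84474481/25739300 ≈ 3.282 in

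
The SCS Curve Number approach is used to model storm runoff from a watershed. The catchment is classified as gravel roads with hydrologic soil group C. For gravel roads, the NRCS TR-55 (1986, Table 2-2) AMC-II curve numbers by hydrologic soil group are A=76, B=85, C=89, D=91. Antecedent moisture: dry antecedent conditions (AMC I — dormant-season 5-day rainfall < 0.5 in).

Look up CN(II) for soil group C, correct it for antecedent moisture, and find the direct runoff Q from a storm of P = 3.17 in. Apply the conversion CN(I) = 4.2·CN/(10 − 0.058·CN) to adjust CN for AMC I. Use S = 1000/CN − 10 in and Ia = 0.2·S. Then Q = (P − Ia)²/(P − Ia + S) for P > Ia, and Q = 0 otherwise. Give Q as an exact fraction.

NRCS table: gravel roads, soil group C → CN(II) = 89
CN(I) from CN(II)=89: (4.2·89)/(10 − 0.058·89) = 186900/2419 ≈ 77.263
Retention S: 1000/CN − 10 with CN=77.263 → S = 5500/1869 ≈ 2.943 in
Ia = 0.2·(5500/1869) = 1100/1869 in ≈ 0.589 in
Since P=3.170 > Ia=0.589: effective rainfall P−Ia = 482473/186900 in
Q = (482473/186900)²/((482473/186900) + 5500/1869) = (232780195729/34931610000)/(1032473/186900) = 232780195729/192969203700 in ≈ 1.206 in

Q = 232780195729/192969203700 in ≈ 1.206 in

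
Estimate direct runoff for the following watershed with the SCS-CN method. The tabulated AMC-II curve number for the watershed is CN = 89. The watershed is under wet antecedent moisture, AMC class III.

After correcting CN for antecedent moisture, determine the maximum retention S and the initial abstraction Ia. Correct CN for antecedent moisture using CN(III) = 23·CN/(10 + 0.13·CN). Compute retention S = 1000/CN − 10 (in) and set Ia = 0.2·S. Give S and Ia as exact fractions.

S = 1100/2047 in ≈ 0.537 in; Ia = 220/2047 in ≈ 0.107 in

Wet (AMC III): CN(III) = 23·89/(10 + 0.13·89) = 2047/(2157/100) = 204700/2157 ≈ 94.900
S = 1000/(204700/2157) − 10 = 1100/2047 in ≈ 0.537 in
Ia = 0.2S: 0.2·0.537 = 0.107 in (exactly 220/2047)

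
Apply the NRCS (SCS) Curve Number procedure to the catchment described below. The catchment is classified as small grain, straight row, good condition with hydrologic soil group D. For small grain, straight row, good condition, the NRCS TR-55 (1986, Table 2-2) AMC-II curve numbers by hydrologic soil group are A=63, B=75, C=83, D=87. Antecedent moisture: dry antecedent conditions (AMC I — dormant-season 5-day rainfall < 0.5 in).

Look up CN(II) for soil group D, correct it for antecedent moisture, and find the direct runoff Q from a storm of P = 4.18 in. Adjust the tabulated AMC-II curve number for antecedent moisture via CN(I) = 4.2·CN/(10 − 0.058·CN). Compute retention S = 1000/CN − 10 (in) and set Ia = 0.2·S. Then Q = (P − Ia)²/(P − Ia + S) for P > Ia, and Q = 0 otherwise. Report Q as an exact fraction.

NRCS table: small grain, straight row, good condition, soil group D → CN(II) = 87
Adjust CN=87 to AMC I: 4.2·87/(10 − 0.058·87) → (1827/5) ÷ (2477/500) = 182700/2477 ≈ 73.759
S = 1000/(182700/2477) − 10 = 6500/1827 in ≈ 3.558 in
Initial abstraction Ia = S/5 = (6500/1827)/5 = 1300/1827 ≈ 0.712 in
P − Ia = 4.180 − 0.712 = 316843/91350 ≈ 3.468 in (> 0, runoff occurs)
Runoff Q = (P−Ia)²/(P−Ia+S) = (3.468)²/(3.468+3.558) = 100389486649/58632358050 ≈ 1.712 in

Q = 100389486649/58632358050 in ≈ 1.712 in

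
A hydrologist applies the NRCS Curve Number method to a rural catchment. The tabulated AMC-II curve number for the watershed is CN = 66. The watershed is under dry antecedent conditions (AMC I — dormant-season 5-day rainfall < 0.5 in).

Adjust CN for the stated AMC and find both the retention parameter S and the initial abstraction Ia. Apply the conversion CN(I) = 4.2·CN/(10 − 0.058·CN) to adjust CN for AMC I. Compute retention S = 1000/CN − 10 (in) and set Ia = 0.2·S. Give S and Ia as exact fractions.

S = 8500/693 in ≈ 12.266 in; Ia = 1700/693 in ≈ 2.453 in

Adjust CN=66 to AMC I: 4.2·66/(10 − 0.058·66) → (1386/5) ÷ (1543/250) = 69300/1543 ≈ 44.913
Max retention: S = 1000/(69300/1543) − 10 = 8500/693 in (≈ 12.266 in)
Initial abstraction Ia = S/5 = (8500/693)/5 = 1700/693 ≈ 2.453 in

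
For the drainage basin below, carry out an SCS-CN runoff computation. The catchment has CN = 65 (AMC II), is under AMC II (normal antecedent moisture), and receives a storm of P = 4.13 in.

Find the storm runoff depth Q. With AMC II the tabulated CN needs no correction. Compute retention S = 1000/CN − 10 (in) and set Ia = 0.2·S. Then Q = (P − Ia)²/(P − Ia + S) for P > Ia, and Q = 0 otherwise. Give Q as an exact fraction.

Average conditions: CN = 65 (no AMC adjustment).
Max retention: S = 1000/65 − 10 = 70/13 in (≈ 5.385 in)
Ia = 0.2·(70/13) = 14/13 in ≈ 1.077 in
Excess rainfall: 4.130 − 1.077 = 3.053 in; P > Ia so Q > 0
Q: (3969/1300)² ÷ (10969/1300) = 2250423/2037100 in (≈ 1.105 in)

Q = 2250423/2037100 in ≈ 1.105 in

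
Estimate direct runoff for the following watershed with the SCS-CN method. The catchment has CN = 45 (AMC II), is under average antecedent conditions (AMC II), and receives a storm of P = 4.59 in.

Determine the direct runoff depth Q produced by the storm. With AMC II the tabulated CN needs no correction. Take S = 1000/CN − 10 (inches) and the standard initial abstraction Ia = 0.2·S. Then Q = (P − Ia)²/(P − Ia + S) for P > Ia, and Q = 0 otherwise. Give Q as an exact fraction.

Q = 3728761/11637900 in ≈ 0.320 in

CN(II) = 45; AMC II needs no correction.
Retention S: 1000/CN − 10 with CN=45.000 → S = 110/9 ≈ 12.222 in
Ia = 0.2S: 0.2·12.222 = 2.444 in (exactly 22/9)
Excess rainfall: 4.590 − 2.444 = 2.146 in; P > Ia so Q > 0
Runoff Q = (P−Ia)²/(P−Ia+S) = (2.146)²/(2.146+12.222) = 3728761/11637900 ≈ 0.320 in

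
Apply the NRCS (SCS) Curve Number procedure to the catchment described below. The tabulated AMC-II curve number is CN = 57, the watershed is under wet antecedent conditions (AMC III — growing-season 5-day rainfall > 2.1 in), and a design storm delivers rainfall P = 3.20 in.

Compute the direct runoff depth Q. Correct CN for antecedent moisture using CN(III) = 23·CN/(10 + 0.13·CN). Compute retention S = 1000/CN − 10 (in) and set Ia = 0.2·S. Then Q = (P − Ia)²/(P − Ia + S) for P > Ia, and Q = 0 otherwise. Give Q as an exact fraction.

Adjust CN=57 to AMC III: 23·57/(10 + 0.13·57) → 1311 ÷ (1741/100) = 131100/1741 ≈ 75.302
Max retention: S = 1000/(131100/1741) − 10 = 4300/1311 in (≈ 3.280 in)
Ia = 0.2S: 0.2·3.280 = 0.656 in (exactly 860/1311)
P − Ia = 3.200 − 0.656 = 16676/6555 ≈ 2.544 in (> 0, runoff occurs)
Runoff Q = (P−Ia)²/(P−Ia+S) = (2.544)²/(2.544+3.280) = 17380561/15640230 ≈ 1.111 in

Q = 17380561/15640230 in ≈ 1.111 in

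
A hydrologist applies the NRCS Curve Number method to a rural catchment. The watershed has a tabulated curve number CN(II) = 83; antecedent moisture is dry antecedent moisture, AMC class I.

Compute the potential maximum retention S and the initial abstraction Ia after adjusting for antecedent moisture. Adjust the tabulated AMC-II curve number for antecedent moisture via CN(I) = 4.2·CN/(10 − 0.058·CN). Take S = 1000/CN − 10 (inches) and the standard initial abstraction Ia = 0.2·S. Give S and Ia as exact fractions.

Adjust CN=83 to AMC I: 4.2·83/(10 − 0.058·83) → (1743/5) ÷ (2593/500) = 174300/2593 ≈ 67.219
Max retention: S = 1000/(174300/2593) − 10 = 8500/1743 in (≈ 4.877 in)
Ia = 0.2·(8500/1743) = 1700/1743 in ≈ 0.975 in

S = 8500/1743 in ≈ 4.877 in; Ia = 1700/1743 in ≈ 0.975 in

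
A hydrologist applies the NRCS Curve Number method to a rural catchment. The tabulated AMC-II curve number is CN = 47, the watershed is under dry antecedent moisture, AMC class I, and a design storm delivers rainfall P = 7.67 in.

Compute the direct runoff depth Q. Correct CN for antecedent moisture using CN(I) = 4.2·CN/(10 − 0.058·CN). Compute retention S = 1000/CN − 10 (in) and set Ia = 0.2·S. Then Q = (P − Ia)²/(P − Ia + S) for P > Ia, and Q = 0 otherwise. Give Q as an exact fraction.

Q = 51542166841/283962762300 in ≈ 0.182 in

CN(I) from CN(II)=47: (4.2·47)/(10 − 0.058·47) = 98700/3637 ≈ 27.138
Retention S: 1000/CN − 10 with CN=27.138 → S = 26500/987 ≈ 26.849 in
Initial abstraction Ia = S/5 = (26500/987)/5 = 5300/987 ≈ 5.370 in
P − Ia = 7.670 − 5.370 = 227029/98700 ≈ 2.300 in (> 0, runoff occurs)
Q = (227029/98700)²/((227029/98700) + 26500/987) = (51542166841/9741690000)/(2877029/98700) = 51542166841/283962762300 in ≈ 0.182 in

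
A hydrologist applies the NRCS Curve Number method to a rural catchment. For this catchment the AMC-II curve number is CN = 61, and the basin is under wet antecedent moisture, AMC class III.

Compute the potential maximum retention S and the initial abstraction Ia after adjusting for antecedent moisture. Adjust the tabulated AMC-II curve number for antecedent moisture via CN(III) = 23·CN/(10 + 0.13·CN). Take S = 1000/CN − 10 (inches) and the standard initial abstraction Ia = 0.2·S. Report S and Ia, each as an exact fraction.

Adjust CN=61 to AMC III: 23·61/(10 + 0.13·61) → 1403 ÷ (1793/100) = 140300/1793 ≈ 78.249
S = 1000/(140300/1793) − 10 = 3900/1403 in ≈ 2.780 in
Initial abstraction Ia = S/5 = (3900/1403)/5 = 780/1403 ≈ 0.556 in

S = 3900/1403 in ≈ 2.780 in; Ia = 780/1403 in ≈ 0.556 in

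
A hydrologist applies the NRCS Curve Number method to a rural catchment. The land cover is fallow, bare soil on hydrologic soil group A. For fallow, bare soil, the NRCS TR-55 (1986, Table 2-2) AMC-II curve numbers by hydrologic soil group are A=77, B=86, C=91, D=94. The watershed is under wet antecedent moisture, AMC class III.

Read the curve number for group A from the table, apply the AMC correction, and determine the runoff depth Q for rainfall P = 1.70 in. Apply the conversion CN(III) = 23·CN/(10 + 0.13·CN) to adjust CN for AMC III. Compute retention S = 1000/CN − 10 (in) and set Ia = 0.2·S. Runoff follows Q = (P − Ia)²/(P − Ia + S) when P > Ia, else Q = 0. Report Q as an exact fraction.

Q = 1229881/1623930 in ≈ 0.757 in

NRCS table: fallow, bare soil, soil group A → CN(II) = 77
CN(III) from CN(II)=77: (23·77)/(10 + 0.13·77) = 7700/87 ≈ 88.506
Retention S: 1000/CN − 10 with CN=88.506 → S = 100/77 ≈ 1.299 in
Initial abstraction Ia = S/5 = (100/77)/5 = 20/77 ≈ 0.260 in
Excess rainfall: 1.700 − 0.260 = 1.440 in; P > Ia so Q > 0
Q: (1109/770)² ÷ (2109/770) = 1229881/1623930 in (≈ 0.757 in)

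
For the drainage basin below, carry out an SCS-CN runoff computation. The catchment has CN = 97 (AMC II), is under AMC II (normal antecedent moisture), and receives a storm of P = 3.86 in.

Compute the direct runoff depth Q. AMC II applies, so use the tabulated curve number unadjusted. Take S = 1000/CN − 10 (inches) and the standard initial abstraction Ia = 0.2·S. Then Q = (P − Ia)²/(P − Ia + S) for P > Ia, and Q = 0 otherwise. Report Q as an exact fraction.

Q = 339333241/96616850 in ≈ 3.512 in

Average conditions: CN = 97 (no AMC adjustment).
Max retention: S = 1000/97 − 10 = 30/97 in (≈ 0.309 in)
Initial abstraction Ia = S/5 = (30/97)/5 = 6/97 ≈ 0.062 in
Excess rainfall: 3.860 − 0.062 = 3.798 in; P > Ia so Q > 0
Runoff Q = (P−Ia)²/(P−Ia+S) = (3.798)²/(3.798+0.309) = 339333241/96616850 ≈ 3.512 in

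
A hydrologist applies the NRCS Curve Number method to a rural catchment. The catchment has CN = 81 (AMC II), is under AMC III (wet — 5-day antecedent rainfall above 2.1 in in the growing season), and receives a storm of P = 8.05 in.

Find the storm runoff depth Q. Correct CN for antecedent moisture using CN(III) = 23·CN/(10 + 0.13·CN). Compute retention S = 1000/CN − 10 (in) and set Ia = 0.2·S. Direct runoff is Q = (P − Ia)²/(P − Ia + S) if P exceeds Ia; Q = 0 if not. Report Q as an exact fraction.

CN(III) from CN(II)=81: (23·81)/(10 + 0.13·81) = 186300/2053 ≈ 90.745
S = 1000/(186300/2053) − 10 = 1900/1863 in ≈ 1.020 in
Ia = 0.2S: 0.2·1.020 = 0.204 in (exactly 380/1863)
Since P=8.050 > Ia=0.204: effective rainfall P−Ia = 292343/37260 in
Q: (292343/37260)² ÷ (330343/37260) = 85464429649/12308580180 in (≈ 6.943 in)

Q = 85464429649/12308580180 in ≈ 6.943 in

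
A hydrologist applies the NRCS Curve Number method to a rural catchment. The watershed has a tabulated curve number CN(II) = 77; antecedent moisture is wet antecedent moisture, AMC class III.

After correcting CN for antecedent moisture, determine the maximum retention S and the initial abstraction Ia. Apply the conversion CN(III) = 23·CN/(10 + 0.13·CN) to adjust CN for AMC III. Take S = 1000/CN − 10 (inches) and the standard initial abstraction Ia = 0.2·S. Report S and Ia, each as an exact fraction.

S = 100/77 in ≈ 1.299 in; Ia = 20/77 in ≈ 0.260 in

Wet (AMC III): CN(III) = 23·77/(10 + 0.13·77) = 1771/(2001/100) = 7700/87 ≈ 88.506
Max retention: S = 1000/(7700/87) − 10 = 100/77 in (≈ 1.299 in)
Initial abstraction Ia = S/5 = (100/77)/5 = 20/77 ≈ 0.260 in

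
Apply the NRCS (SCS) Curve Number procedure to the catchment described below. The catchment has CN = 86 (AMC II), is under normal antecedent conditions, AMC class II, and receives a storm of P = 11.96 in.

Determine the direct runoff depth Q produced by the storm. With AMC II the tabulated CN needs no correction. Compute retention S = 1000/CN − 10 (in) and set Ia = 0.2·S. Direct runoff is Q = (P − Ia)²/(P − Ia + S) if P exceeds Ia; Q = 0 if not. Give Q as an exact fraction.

Average conditions: CN = 86 (no AMC adjustment).
Max retention: S = 1000/86 − 10 = 70/43 in (≈ 1.628 in)
Ia = 0.2S: 0.2·1.628 = 0.326 in (exactly 14/43)
P − Ia = 11.960 − 0.326 = 12507/1075 ≈ 11.634 in (> 0, runoff occurs)
Q: (12507/1075)² ÷ (14257/1075) = 156425049/15326275 in (≈ 10.206 in)

Q = 156425049/15326275 in ≈ 10.206 in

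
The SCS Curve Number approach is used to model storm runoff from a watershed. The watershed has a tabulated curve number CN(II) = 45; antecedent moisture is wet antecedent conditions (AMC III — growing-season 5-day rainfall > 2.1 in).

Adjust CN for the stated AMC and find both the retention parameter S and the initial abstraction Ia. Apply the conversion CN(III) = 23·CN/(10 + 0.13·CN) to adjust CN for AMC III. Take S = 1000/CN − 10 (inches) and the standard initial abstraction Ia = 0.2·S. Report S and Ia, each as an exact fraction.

S = 1100/207 in ≈ 5.314 in; Ia = 220/207 in ≈ 1.063 in

Wet (AMC III): CN(III) = 23·45/(10 + 0.13·45) = 1035/(317/20) = 20700/317 ≈ 65.300
S = 1000/(20700/317) − 10 = 1100/207 in ≈ 5.314 in
Ia = 0.2·(1100/207) = 220/207 in ≈ 1.063 in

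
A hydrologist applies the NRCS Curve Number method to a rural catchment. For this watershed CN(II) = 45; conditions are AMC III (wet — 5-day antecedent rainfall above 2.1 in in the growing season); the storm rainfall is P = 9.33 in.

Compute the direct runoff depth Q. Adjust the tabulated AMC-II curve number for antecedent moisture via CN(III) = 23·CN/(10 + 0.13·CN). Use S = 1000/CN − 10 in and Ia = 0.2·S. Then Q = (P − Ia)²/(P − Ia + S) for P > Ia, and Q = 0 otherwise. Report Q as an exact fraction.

Q = 29285819161/5819411700 in ≈ 5.032 in

CN(III) from CN(II)=45: (23·45)/(10 + 0.13·45) = 20700/317 ≈ 65.300
Max retention: S = 1000/(20700/317) − 10 = 1100/207 in (≈ 5.314 in)
Ia = 0.2·(1100/207) = 220/207 in ≈ 1.063 in
Excess rainfall: 9.330 − 1.063 = 8.267 in; P > Ia so Q > 0
Runoff Q = (P−Ia)²/(P−Ia+S) = (8.267)²/(8.267+5.314) = 29285819161/5819411700 ≈ 5.032 in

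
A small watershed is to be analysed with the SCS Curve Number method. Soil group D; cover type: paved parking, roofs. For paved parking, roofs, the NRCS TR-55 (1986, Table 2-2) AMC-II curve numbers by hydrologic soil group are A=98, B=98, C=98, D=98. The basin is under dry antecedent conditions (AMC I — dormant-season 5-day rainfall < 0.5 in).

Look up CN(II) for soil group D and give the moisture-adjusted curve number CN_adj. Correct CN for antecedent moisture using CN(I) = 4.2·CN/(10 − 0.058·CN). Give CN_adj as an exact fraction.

CN_adj = 102900/1079 ≈ 95.366

NRCS table: paved parking, roofs, soil group D → CN(II) = 98
Adjust CN=98 to AMC I: 4.2·98/(10 − 0.058·98) → (2058/5) ÷ (1079/250) = 102900/1079 ≈ 95.366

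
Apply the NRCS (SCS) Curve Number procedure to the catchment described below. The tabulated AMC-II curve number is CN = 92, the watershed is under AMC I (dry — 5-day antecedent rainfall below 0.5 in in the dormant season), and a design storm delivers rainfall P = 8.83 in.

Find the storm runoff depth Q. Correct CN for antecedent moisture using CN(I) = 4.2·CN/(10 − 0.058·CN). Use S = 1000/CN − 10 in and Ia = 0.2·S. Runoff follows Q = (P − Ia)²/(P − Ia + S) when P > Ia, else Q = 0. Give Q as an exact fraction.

Q = 165233307121/24463418700 in ≈ 6.754 in

Dry (AMC I): CN(I) = 4.2·92/(10 − 0.058·92) = (1932/5)/(583/125) = 48300/583 ≈ 82.847
Retention S: 1000/CN − 10 with CN=82.847 → S = 1000/483 ≈ 2.070 in
Initial abstraction Ia = S/5 = (1000/483)/5 = 200/483 ≈ 0.414 in
Excess rainfall: 8.830 − 0.414 = 8.416 in; P > Ia so Q > 0
Q: (406489/48300)² ÷ (506489/48300) = 165233307121/24463418700 in (≈ 6.754 in)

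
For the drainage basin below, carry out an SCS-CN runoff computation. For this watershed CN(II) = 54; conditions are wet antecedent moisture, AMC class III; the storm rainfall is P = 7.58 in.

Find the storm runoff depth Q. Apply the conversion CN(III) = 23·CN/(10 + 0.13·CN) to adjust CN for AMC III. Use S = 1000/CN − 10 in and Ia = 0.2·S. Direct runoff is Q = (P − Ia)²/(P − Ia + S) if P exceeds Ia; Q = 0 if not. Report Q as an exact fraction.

Wet (AMC III): CN(III) = 23·54/(10 + 0.13·54) = 1242/(851/50) = 2700/37 ≈ 72.973
S = 1000/(2700/37) − 10 = 100/27 in ≈ 3.704 in
Ia = 0.2·(100/27) = 20/27 in ≈ 0.741 in
Since P=7.580 > Ia=0.741: effective rainfall P−Ia = 9233/1350 in
Q: (9233/1350)² ÷ (14233/1350) = 85248289/19214550 in (≈ 4.437 in)

Q = 85248289/19214550 in ≈ 4.437 in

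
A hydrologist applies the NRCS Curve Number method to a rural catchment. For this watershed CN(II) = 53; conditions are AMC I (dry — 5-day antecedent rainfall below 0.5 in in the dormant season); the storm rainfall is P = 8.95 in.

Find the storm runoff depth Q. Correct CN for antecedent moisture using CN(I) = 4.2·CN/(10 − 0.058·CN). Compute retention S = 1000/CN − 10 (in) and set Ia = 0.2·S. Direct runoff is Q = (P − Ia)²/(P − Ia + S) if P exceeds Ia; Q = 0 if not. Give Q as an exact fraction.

Q = 11072721529/12804553020 in ≈ 0.865 in

Adjust CN=53 to AMC I: 4.2·53/(10 − 0.058·53) → (1113/5) ÷ (3463/500) = 111300/3463 ≈ 32.140
Max retention: S = 1000/(111300/3463) − 10 = 23500/1113 in (≈ 21.114 in)
Initial abstraction Ia = S/5 = (23500/1113)/5 = 4700/1113 ≈ 4.223 in
Since P=8.950 > Ia=4.223: effective rainfall P−Ia = 105227/22260 in
Q: (105227/22260)² ÷ (575227/22260) = 11072721529/12804553020 in (≈ 0.865 in)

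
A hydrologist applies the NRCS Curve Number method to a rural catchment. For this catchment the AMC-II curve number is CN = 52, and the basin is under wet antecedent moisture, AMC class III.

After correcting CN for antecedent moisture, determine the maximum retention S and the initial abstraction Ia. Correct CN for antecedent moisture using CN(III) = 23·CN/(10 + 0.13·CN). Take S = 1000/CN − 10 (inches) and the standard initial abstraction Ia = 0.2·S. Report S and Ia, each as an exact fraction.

S = 1200/299 in ≈ 4.013 in; Ia = 240/299 in ≈ 0.803 in

Adjust CN=52 to AMC III: 23·52/(10 + 0.13·52) → 1196 ÷ (419/25) = 29900/419 ≈ 71.360
Max retention: S = 1000/(29900/419) − 10 = 1200/299 in (≈ 4.013 in)
Initial abstraction Ia = S/5 = (1200/299)/5 = 240/299 ≈ 0.803 in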